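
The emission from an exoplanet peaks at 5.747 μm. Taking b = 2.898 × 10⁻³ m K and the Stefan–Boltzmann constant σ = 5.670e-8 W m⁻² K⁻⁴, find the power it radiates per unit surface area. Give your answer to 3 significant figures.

I ≈ 3.67×10³ W/m²

Wien's law: T = b/λ_max = 2.898×10⁻³/5.747×10⁻⁶ = 504.263 K.
Then I = σT⁴ = 5.670×10⁻⁸×(504.263)⁴ = 3.67×10³ W/m².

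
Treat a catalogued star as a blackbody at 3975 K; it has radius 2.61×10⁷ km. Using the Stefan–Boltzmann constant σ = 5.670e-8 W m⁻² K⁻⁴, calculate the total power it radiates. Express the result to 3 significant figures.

Surface area A = 4πR² = 4π(2.61×10¹⁰ m)² = 8.56034×10²¹ m².
P = σAT⁴ = 5.670×10⁻⁸ × 8.56034×10²¹ × (3975)⁴ = 1.21×10²⁹ W.

P ≈ 1.21×10²⁹ W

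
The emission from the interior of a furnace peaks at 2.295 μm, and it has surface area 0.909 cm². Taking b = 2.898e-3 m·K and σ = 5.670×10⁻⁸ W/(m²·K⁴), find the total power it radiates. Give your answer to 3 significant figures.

Wien's law: T = b/λ_max = 2.898×10⁻³/2.295×10⁻⁶ = 1262.75 K.
Area A = 0.909 cm² = 9.09×10⁻⁵ m².
Then P = σAT⁴ = 5.670×10⁻⁸×9.09×10⁻⁵×(1262.75)⁴ = 13.1 W.

P ≈ 13.1 W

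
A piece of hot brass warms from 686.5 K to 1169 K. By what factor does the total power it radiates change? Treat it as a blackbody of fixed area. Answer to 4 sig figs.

P₂/P₁ ≈ 8.408

P ∝ T⁴, so P₂/P₁ = (T₂/T₁)⁴ = (1169/686.5)⁴ = (1.70284)⁴ = 8.408.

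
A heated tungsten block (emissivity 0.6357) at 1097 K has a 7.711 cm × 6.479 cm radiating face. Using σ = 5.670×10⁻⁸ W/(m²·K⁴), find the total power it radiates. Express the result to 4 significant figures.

P ≈ 260.8 W

Area A = 0.07711 × 0.06479 = 4.99596×10⁻³ m².
P = εσAT⁴ = 0.6357 × 5.670×10⁻⁸ × 4.99596×10⁻³ × (1097)⁴ = 260.8 W.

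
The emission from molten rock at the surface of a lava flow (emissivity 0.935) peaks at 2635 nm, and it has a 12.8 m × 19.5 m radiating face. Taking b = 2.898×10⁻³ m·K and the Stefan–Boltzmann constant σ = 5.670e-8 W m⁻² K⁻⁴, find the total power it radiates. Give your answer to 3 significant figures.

P ≈ 1.94×10⁷ W

Wien's law: T = b/λ_max = 2.898×10⁻³/2.635×10⁻⁶ = 1099.81 K.
Area A = 12.8 × 19.5 = 249.6 m².
Then P = εσAT⁴ = 0.935×5.670×10⁻⁸×249.6×(1099.81)⁴ = 1.94×10⁷ W.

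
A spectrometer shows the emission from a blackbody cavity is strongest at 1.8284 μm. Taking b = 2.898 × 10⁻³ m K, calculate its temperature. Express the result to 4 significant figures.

Wien's law gives T = b/λ_max = (2.898×10⁻³ m·K)/(1.8284×10⁻⁶ m) = 1585 K.

T ≈ 1585 K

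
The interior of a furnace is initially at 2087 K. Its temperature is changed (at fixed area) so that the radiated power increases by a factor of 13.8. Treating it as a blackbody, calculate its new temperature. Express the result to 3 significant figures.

P ∝ T⁴, so T₂/T₁ = (P₂/P₁)^(1/4) = (13.8)^(1/4) = 1.92739.
T₂ = 2087 × 1.92739 = 4.02×10³ K.

T₂ ≈ 4.02×10³ K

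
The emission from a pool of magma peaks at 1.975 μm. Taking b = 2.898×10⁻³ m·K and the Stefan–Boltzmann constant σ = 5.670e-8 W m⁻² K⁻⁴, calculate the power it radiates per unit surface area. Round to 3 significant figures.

I ≈ 2.63×10⁵ W/m²

Wien's law: T = b/λ_max = 2.898×10⁻³/1.975×10⁻⁶ = 1467.34 K.
Then I = σT⁴ = 5.670×10⁻⁸×(1467.34)⁴ = 2.63×10⁵ W/m².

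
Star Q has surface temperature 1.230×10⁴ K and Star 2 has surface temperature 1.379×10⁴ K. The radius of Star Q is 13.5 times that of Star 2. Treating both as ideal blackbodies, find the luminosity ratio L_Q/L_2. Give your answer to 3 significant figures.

L ∝ R²T⁴, so L_Q/L_2 = (R_Q/R_2)²(T_Q/T_2)⁴ = (13.5)² × (1.230×10⁴/1.379×10⁴)⁴ = 182.25 × 0.632941 = 115.

L_Q/L_2 ≈ 115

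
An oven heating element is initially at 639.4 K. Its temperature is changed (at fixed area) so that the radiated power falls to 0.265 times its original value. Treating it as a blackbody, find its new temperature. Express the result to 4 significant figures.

P ∝ T⁴, so T₂/T₁ = (P₂/P₁)^(1/4) = (0.265)^(1/4) = 0.717483.
T₂ = 639.4 × 0.717483 = 458.8 K.

T₂ ≈ 458.8 K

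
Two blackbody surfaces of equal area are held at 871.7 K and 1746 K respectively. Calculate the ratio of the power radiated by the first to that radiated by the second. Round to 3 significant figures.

P₁/P₂ ≈ 0.0621

With equal areas, P₁/P₂ = (T₁/T₂)⁴ = (871.7/1746)⁴ = 0.0621.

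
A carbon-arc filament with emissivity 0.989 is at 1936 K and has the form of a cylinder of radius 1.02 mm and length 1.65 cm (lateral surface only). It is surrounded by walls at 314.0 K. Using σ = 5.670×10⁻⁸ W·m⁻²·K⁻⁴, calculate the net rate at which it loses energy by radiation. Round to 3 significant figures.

Lateral area A = 2πrL = 2π×1.02×10⁻³×0.0165 = 1.05746×10⁻⁴ m².
Net radiated power P_net = εσA(T⁴ − T₀⁴) = 0.989×5.670×10⁻⁸×1.05746×10⁻⁴×(1936⁴ − 314.0⁴).
T⁴ − T₀⁴ = 1.40482×10¹³ − 9.72117×10⁹ = 1.40385×10¹³ K⁴, so P_net = 83.2 W.

Net loss ≈ 83.2 W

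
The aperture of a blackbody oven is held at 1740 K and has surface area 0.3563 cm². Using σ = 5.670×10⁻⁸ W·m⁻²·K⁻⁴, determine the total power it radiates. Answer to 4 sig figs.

P ≈ 18.52 W

Area A = 0.3563 cm² = 3.563×10⁻⁵ m².
P = σAT⁴ = 5.670×10⁻⁸ × 3.563×10⁻⁵ × (1740)⁴ = 18.52 W.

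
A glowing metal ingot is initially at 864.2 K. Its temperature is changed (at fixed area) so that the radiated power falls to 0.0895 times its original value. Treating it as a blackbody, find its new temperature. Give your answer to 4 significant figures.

T₂ ≈ 472.7 K

P ∝ T⁴, so T₂/T₁ = (P₂/P₁)^(1/4) = (0.0895)^(1/4) = 0.546960.
T₂ = 864.2 × 0.546960 = 472.7 K.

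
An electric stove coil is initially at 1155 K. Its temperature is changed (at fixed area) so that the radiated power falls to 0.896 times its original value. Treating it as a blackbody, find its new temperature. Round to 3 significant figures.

P ∝ T⁴, so T₂/T₁ = (P₂/P₁)^(1/4) = (0.896)^(1/4) = 0.972920.
T₂ = 1155 × 0.972920 = 1.12×10³ K.

T₂ ≈ 1.12×10³ K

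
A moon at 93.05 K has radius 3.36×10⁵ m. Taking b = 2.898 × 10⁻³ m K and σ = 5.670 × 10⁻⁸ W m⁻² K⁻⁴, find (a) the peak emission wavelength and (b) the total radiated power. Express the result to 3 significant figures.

λ_max ≈ 31.1 μm; P ≈ 6.03×10¹² W

(a) λ_max = b/T = 2.898×10⁻³/93.05 = 3.114×10⁻⁵ m = 31.1 μm.
Surface area A = 4πR² = 4π(3.36×10⁵ m)² = 1.41869×10¹² m².
(b) P = σAT⁴ = 5.670×10⁻⁸×1.41869×10¹²×(93.05)⁴ = 6.03×10¹² W.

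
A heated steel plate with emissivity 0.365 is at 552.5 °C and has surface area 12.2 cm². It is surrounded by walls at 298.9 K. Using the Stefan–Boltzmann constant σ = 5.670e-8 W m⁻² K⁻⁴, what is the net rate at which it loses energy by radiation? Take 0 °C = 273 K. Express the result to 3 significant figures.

Net loss ≈ 11.5 W

T = 552.5 °C + 273 = 825.5 K.
Area A = 12.2 cm² = 1.22×10⁻³ m².
Net radiated power P_net = εσA(T⁴ − T₀⁴) = 0.365×5.670×10⁻⁸×1.22×10⁻³×(825.5⁴ − 298.9⁴).
T⁴ − T₀⁴ = 4.64374×10¹¹ − 7.98185×10⁹ = 4.56392×10¹¹ K⁴, so P_net = 11.5 W.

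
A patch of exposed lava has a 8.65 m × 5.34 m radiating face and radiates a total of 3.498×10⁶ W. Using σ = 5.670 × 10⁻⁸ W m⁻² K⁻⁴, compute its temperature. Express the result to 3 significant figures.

Area A = 8.65 × 5.34 = 46.191 m².
P = σAT⁴ ⇒ T = (P/(σA))^(1/4) = (3.498×10⁶/(5.670×10⁻⁸×46.191))^(1/4) = 1.08×10³ K.

T ≈ 1.08×10³ K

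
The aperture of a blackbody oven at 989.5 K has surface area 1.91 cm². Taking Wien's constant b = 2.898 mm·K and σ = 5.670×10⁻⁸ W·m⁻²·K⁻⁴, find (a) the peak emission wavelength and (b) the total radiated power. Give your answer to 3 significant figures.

(a) λ_max = b/T = 2.898×10⁻³/989.5 = 2.929×10⁻⁶ m = 2.93 μm.
Area A = 1.91 cm² = 1.91×10⁻⁴ m².
(b) P = σAT⁴ = 5.670×10⁻⁸×1.91×10⁻⁴×(989.5)⁴ = 10.4 W.

λ_max ≈ 2.93 μm; P ≈ 10.4 W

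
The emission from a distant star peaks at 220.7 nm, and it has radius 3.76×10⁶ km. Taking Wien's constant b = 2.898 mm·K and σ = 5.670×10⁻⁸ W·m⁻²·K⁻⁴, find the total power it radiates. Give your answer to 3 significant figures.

P ≈ 2.99×10²⁹ W

Wien's law: T = b/λ_max = 2.898×10⁻³/2.207×10⁻⁷ = 13130.9 K.
Surface area A = 4πR² = 4π(3.76×10⁹ m)² = 1.77658×10²⁰ m².
Then P = σAT⁴ = 5.670×10⁻⁸×1.77658×10²⁰×(13130.9)⁴ = 2.99×10²⁹ W.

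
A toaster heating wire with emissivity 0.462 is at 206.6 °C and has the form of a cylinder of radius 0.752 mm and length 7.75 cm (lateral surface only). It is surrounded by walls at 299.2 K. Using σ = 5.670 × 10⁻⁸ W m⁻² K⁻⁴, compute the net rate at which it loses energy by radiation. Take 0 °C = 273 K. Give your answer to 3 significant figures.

T = 206.6 °C + 273 = 479.6 K.
Lateral area A = 2πrL = 2π×7.52×10⁻⁴×0.0775 = 3.66184×10⁻⁴ m².
Net radiated power P_net = εσA(T⁴ − T₀⁴) = 0.462×5.670×10⁻⁸×3.66184×10⁻⁴×(479.6⁴ − 299.2⁴).
T⁴ − T₀⁴ = 5.29074×10¹⁰ − 8.01394×10⁹ = 4.48935×10¹⁰ K⁴, so P_net = 0.431 W.

Net loss ≈ 0.431 W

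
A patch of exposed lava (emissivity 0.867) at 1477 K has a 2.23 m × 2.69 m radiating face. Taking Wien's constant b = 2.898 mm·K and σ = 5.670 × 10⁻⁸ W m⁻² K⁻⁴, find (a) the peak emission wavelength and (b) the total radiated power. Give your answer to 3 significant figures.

λ_max ≈ 1.96 μm; P ≈ 1.40×10⁶ W

(a) λ_max = b/T = 2.898×10⁻³/1477 = 1.962×10⁻⁶ m = 1.96 μm.
Area A = 2.23 × 2.69 = 5.9987 m².
(b) P = εσAT⁴ = 0.867×5.670×10⁻⁸×5.9987×(1477)⁴ = 1.40×10⁶ W.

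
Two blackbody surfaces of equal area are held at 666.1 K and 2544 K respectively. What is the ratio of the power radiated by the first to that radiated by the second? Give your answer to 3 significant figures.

With equal areas, P₁/P₂ = (T₁/T₂)⁴ = (666.1/2544)⁴ = 4.70×10⁻³.

P₁/P₂ ≈ 4.70×10⁻³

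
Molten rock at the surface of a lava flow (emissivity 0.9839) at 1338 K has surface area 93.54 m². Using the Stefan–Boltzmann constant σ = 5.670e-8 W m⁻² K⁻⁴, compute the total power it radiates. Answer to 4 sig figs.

Area A = 93.54 m².
P = εσAT⁴ = 0.9839 × 5.670×10⁻⁸ × 93.54 × (1338)⁴ = 1.672×10⁷ W.

P ≈ 1.672×10⁷ W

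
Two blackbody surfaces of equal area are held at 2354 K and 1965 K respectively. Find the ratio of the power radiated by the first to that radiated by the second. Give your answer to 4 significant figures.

P₁/P₂ ≈ 2.060

With equal areas, P₁/P₂ = (T₁/T₂)⁴ = (2354/1965)⁴ = 2.060.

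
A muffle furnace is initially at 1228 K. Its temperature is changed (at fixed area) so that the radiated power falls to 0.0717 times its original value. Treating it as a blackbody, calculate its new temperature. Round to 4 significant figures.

T₂ ≈ 635.4 K

P ∝ T⁴, so T₂/T₁ = (P₂/P₁)^(1/4) = (0.0717)^(1/4) = 0.517464.
T₂ = 1228 × 0.517464 = 635.4 K.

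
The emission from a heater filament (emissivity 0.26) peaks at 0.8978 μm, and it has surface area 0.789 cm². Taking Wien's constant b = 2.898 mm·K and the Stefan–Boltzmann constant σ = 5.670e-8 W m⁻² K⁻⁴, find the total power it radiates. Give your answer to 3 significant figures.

P ≈ 126 W

Wien's law: T = b/λ_max = 2.898×10⁻³/8.978×10⁻⁷ = 3227.89 K.
Area A = 0.789 cm² = 7.89×10⁻⁵ m².
Then P = εσAT⁴ = 0.26×5.670×10⁻⁸×7.89×10⁻⁵×(3227.89)⁴ = 126 W.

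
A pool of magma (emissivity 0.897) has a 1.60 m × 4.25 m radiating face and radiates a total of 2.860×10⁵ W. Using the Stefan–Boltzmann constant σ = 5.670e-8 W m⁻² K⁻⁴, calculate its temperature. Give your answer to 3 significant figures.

Area A = 1.60 × 4.25 = 6.8 m².
P = εσAT⁴ ⇒ T = (P/(εσA))^(1/4) = (2.860×10⁵/(0.897×5.670×10⁻⁸×6.8))^(1/4) = 954 K.

T ≈ 954 K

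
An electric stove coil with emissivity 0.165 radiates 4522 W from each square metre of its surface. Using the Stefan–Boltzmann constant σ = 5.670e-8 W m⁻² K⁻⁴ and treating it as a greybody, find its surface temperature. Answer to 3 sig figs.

I = εσT⁴, so T = (I/εσ)^(1/4) = (4522/(0.165×5.670×10⁻⁸))^(1/4) = 834 K.

T ≈ 834 K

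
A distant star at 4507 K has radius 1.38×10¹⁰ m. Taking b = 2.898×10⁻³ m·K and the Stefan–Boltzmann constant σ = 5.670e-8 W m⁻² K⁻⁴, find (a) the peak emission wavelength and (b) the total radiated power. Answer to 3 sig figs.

λ_max ≈ 643 nm; P ≈ 5.60×10²⁸ W

(a) λ_max = b/T = 2.898×10⁻³/4507 = 6.430×10⁻⁷ m = 643 nm.
Surface area A = 4πR² = 4π(1.38×10¹⁰ m)² = 2.39314×10²¹ m².
(b) P = σAT⁴ = 5.670×10⁻⁸×2.39314×10²¹×(4507)⁴ = 5.60×10²⁸ W.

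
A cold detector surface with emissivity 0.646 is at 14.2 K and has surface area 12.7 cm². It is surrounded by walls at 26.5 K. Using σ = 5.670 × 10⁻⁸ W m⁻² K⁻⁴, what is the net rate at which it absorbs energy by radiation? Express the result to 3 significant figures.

Net gain ≈ 2.10×10⁻⁵ W

Area A = 12.7 cm² = 1.27×10⁻³ m².
Net radiated power P_net = εσA(T⁴ − T₀⁴) = 0.646×5.670×10⁻⁸×1.27×10⁻³×(14.2⁴ − 26.5⁴).
T⁴ − T₀⁴ = 40658.7 − 4.93155×10⁵ = -4.52496×10⁵ K⁴, so P_net = -2.10×10⁻⁵ W — negative, meaning a net gain of 2.10×10⁻⁵ W.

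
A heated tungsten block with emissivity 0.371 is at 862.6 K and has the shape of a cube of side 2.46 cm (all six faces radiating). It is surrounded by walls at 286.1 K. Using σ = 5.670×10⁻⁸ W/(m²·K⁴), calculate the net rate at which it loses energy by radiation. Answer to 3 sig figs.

Area A = 6s² = 6×(0.0246 m)² = 3.63096×10⁻³ m².
Net radiated power P_net = εσA(T⁴ − T₀⁴) = 0.371×5.670×10⁻⁸×3.63096×10⁻³×(862.6⁴ − 286.1⁴).
T⁴ − T₀⁴ = 5.53653×10¹¹ − 6.69995×10⁹ = 5.46953×10¹¹ K⁴, so P_net = 41.8 W.

Net loss ≈ 41.8 W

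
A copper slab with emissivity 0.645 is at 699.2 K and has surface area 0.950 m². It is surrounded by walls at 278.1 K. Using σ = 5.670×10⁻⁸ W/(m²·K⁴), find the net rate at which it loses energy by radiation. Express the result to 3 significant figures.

Area A = 0.950 m².
Net radiated power P_net = εσA(T⁴ − T₀⁴) = 0.645×5.670×10⁻⁸×0.950×(699.2⁴ − 278.1⁴).
T⁴ − T₀⁴ = 2.39004×10¹¹ − 5.98142×10⁹ = 2.33023×10¹¹ K⁴, so P_net = 8.10×10³ W.

Net loss ≈ 8.10×10³ W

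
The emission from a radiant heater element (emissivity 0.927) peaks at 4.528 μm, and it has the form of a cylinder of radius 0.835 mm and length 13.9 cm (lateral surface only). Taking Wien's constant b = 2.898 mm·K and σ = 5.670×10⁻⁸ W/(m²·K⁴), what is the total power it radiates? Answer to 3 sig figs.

P ≈ 6.43 W

Wien's law: T = b/λ_max = 2.898×10⁻³/4.528×10⁻⁶ = 640.018 K.
Lateral area A = 2πrL = 2π×8.35×10⁻⁴×0.139 = 7.29258×10⁻⁴ m².
Then P = εσAT⁴ = 0.927×5.670×10⁻⁸×7.29258×10⁻⁴×(640.018)⁴ = 6.43 W.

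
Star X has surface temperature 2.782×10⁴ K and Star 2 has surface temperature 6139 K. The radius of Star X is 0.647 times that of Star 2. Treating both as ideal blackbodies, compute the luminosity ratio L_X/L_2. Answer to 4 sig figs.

L_X/L_2 ≈ 176.5

L ∝ R²T⁴, so L_X/L_2 = (R_X/R_2)²(T_X/T_2)⁴ = (0.647)² × (2.782×10⁴/6139)⁴ = 0.418609 × 421.733 = 176.5.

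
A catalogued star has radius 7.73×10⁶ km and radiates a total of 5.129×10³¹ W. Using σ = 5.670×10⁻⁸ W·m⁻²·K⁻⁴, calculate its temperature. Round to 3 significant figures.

Surface area A = 4πR² = 4π(7.73×10⁹ m)² = 7.50877×10²⁰ m².
P = σAT⁴ ⇒ T = (P/(σA))^(1/4) = (5.129×10³¹/(5.670×10⁻⁸×7.50877×10²⁰))^(1/4) = 3.31×10⁴ K.

T ≈ 3.31×10⁴ K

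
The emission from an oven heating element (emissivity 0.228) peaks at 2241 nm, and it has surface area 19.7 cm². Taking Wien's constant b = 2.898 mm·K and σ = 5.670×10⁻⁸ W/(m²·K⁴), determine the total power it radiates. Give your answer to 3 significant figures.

Wien's law: T = b/λ_max = 2.898×10⁻³/2.241×10⁻⁶ = 1293.17 K.
Area A = 19.7 cm² = 1.97×10⁻³ m².
Then P = εσAT⁴ = 0.228×5.670×10⁻⁸×1.97×10⁻³×(1293.17)⁴ = 71.2 W.

P ≈ 71.2 W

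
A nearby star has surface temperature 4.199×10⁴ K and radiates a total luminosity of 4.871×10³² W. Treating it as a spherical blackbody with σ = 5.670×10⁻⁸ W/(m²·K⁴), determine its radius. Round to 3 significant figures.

R ≈ 1.48×10¹⁰ m

L = 4πR²σT⁴ ⇒ R = √(L/(4πσT⁴)).
σT⁴ = 1.76265×10¹¹ W/m², so R = √(4.871×10³²/(4π×1.76265×10¹¹)) = 1.48×10¹⁰ m.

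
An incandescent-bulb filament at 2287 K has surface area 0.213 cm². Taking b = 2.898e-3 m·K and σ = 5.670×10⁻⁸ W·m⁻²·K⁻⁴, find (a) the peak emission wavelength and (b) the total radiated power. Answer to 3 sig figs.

λ_max ≈ 1.27 μm; P ≈ 33.0 W

(a) λ_max = b/T = 2.898×10⁻³/2287 = 1.267×10⁻⁶ m = 1.27 μm.
Area A = 0.213 cm² = 2.13×10⁻⁵ m².
(b) P = σAT⁴ = 5.670×10⁻⁸×2.13×10⁻⁵×(2287)⁴ = 33.0 W.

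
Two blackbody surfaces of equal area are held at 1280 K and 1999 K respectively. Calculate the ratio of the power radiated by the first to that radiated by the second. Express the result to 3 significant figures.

P₁/P₂ ≈ 0.168

With equal areas, P₁/P₂ = (T₁/T₂)⁴ = (1280/1999)⁴ = 0.168.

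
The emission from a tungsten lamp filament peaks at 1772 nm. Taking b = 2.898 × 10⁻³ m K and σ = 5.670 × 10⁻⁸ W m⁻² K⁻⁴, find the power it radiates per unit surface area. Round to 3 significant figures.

Wien's law: T = b/λ_max = 2.898×10⁻³/1.772×10⁻⁶ = 1635.44 K.
Then I = σT⁴ = 5.670×10⁻⁸×(1635.44)⁴ = 4.06×10⁵ W/m².

I ≈ 4.06×10⁵ W/m²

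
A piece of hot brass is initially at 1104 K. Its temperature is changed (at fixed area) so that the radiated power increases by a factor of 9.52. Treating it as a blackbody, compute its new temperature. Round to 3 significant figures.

T₂ ≈ 1.94×10³ K

P ∝ T⁴, so T₂/T₁ = (P₂/P₁)^(1/4) = (9.52)^(1/4) = 1.75654.
T₂ = 1104 × 1.75654 = 1.94×10³ K.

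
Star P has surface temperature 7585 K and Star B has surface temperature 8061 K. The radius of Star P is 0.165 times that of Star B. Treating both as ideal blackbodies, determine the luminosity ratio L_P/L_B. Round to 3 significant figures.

L_P/L_B ≈ 0.0213

L ∝ R²T⁴, so L_P/L_B = (R_P/R_B)²(T_P/T_B)⁴ = (0.165)² × (7585/8061)⁴ = 0.027225 × 0.783911 = 0.0213.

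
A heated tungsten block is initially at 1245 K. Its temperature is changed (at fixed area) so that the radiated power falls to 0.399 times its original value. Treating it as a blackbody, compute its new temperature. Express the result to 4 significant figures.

P ∝ T⁴, so T₂/T₁ = (P₂/P₁)^(1/4) = (0.399)^(1/4) = 0.794773.
T₂ = 1245 × 0.794773 = 989.5 K.

T₂ ≈ 989.5 K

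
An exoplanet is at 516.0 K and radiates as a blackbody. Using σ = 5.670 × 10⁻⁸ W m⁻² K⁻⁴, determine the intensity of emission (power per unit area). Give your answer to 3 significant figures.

Stefan–Boltzmann: I = σT⁴ = 5.670×10⁻⁸ × (516.0)⁴ = 4.02×10³ W/m².

I ≈ 4.02×10³ W/m²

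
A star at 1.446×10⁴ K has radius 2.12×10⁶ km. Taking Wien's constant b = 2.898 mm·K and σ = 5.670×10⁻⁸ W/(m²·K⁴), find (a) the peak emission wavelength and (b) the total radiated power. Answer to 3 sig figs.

λ_max ≈ 200 nm; P ≈ 1.40×10²⁹ W

(a) λ_max = b/T = 2.898×10⁻³/1.446×10⁴ = 2.004×10⁻⁷ m = 200 nm.
Surface area A = 4πR² = 4π(2.12×10⁹ m)² = 5.64783×10¹⁹ m².
(b) P = σAT⁴ = 5.670×10⁻⁸×5.64783×10¹⁹×(1.446×10⁴)⁴ = 1.40×10²⁹ W.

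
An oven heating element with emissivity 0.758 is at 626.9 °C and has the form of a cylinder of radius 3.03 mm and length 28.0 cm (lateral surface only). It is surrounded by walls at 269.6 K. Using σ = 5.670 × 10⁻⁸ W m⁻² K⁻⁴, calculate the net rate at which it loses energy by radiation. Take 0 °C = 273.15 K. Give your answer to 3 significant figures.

T = 626.9 °C + 273.15 = 900.05 K.
Lateral area A = 2πrL = 2π×3.03×10⁻³×0.280 = 5.33065×10⁻³ m².
Net radiated power P_net = εσA(T⁴ − T₀⁴) = 0.758×5.670×10⁻⁸×5.33065×10⁻³×(900.05⁴ − 269.6⁴).
T⁴ − T₀⁴ = 6.56246×10¹¹ − 5.28299×10⁹ = 6.50963×10¹¹ K⁴, so P_net = 149 W.

Net loss ≈ 149 W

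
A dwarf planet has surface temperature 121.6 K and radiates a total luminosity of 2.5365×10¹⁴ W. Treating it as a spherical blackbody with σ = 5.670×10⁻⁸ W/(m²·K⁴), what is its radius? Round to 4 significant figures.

L = 4πR²σT⁴ ⇒ R = √(L/(4πσT⁴)).
σT⁴ = 12.3970 W/m², so R = √(2.5365×10¹⁴/(4π×12.3970)) = 1.276×10⁶ m.

R ≈ 1.276×10⁶ m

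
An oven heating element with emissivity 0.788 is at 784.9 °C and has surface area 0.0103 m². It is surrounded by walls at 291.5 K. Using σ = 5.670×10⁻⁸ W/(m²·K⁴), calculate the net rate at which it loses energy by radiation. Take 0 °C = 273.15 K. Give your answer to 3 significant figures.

T = 784.9 °C + 273.15 = 1058.05 K.
Area A = 0.0103 m².
Net radiated power P_net = εσA(T⁴ − T₀⁴) = 0.788×5.670×10⁻⁸×0.0103×(1058.05⁴ − 291.5⁴).
T⁴ − T₀⁴ = 1.25321×10¹² − 7.22028×10⁹ = 1.24599×10¹² K⁴, so P_net = 573 W.

Net loss ≈ 573 W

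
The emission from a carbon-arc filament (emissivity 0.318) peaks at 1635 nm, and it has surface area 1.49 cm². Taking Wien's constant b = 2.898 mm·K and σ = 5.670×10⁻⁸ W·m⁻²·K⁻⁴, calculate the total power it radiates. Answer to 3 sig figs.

Wien's law: T = b/λ_max = 2.898×10⁻³/1.635×10⁻⁶ = 1772.48 K.
Area A = 1.49 cm² = 1.49×10⁻⁴ m².
Then P = εσAT⁴ = 0.318×5.670×10⁻⁸×1.49×10⁻⁴×(1772.48)⁴ = 26.5 W.

P ≈ 26.5 W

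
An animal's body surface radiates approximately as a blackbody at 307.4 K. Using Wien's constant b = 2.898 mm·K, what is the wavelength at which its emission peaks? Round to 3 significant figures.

Wien's displacement law: λ_max = b/T = (2.898×10⁻³ m·K)/(307.4 K) = 9.427×10⁻⁶ m.
That is 9.43 μm, in the infrared range.

λ_max ≈ 9.43 μm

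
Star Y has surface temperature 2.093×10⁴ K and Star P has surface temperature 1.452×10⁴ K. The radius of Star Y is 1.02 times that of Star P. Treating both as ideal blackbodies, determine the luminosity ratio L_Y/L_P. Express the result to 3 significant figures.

L_Y/L_P ≈ 4.49

L ∝ R²T⁴, so L_Y/L_P = (R_Y/R_P)²(T_Y/T_P)⁴ = (1.02)² × (2.093×10⁴/1.452×10⁴)⁴ = 1.0404 × 4.31728 = 4.49.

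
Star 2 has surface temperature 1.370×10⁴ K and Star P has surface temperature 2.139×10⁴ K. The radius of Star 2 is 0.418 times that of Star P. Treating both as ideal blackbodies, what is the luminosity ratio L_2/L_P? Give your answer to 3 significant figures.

L ∝ R²T⁴, so L_2/L_P = (R_2/R_P)²(T_2/T_P)⁴ = (0.418)² × (1.370×10⁴/2.139×10⁴)⁴ = 0.174724 × 0.168283 = 0.0294.

L_2/L_P ≈ 0.0294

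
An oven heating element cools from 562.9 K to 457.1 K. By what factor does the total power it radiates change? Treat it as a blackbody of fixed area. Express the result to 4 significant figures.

P₂/P₁ ≈ 0.4348

P ∝ T⁴, so P₂/P₁ = (T₂/T₁)⁴ = (457.1/562.9)⁴ = (0.812045)⁴ = 0.4348.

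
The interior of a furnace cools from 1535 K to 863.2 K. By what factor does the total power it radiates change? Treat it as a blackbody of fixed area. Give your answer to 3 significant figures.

P₂/P₁ ≈ 0.100

P ∝ T⁴, so P₂/P₁ = (T₂/T₁)⁴ = (863.2/1535)⁴ = (0.562345)⁴ = 0.100.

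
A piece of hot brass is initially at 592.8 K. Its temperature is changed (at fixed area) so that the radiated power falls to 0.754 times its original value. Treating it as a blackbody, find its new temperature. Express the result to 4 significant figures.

P ∝ T⁴, so T₂/T₁ = (P₂/P₁)^(1/4) = (0.754)^(1/4) = 0.931843.
T₂ = 592.8 × 0.931843 = 552.4 K.

T₂ ≈ 552.4 K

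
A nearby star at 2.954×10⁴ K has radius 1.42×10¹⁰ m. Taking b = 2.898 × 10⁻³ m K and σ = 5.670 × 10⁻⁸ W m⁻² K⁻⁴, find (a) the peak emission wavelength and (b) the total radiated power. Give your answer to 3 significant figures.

(a) λ_max = b/T = 2.898×10⁻³/2.954×10⁴ = 9.810×10⁻⁸ m = 98.1 nm.
Surface area A = 4πR² = 4π(1.42×10¹⁰ m)² = 2.53388×10²¹ m².
(b) P = σAT⁴ = 5.670×10⁻⁸×2.53388×10²¹×(2.954×10⁴)⁴ = 1.09×10³² W.

λ_max ≈ 98.1 nm; P ≈ 1.09×10³² W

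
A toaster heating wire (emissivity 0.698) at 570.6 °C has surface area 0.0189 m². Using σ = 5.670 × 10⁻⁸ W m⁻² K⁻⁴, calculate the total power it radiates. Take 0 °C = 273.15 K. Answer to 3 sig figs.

P ≈ 379 W

T = 570.6 °C + 273.15 = 843.75 K.
Area A = 0.0189 m².
P = εσAT⁴ = 0.698 × 5.670×10⁻⁸ × 0.0189 × (843.75)⁴ = 379 W.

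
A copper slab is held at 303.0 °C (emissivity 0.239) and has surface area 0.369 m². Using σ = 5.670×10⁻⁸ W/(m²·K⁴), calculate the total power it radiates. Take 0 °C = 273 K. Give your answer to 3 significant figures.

P ≈ 550 W

T = 303.0 °C + 273 = 576.0 K.
Area A = 0.369 m².
P = εσAT⁴ = 0.239 × 5.670×10⁻⁸ × 0.369 × (576.0)⁴ = 550 W.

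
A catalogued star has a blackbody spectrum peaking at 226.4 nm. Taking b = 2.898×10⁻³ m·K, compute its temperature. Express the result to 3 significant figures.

T ≈ 1.28×10⁴ K

Wien's law gives T = b/λ_max = (2.898×10⁻³ m·K)/(2.264×10⁻⁷ m) = 1.28×10⁴ K.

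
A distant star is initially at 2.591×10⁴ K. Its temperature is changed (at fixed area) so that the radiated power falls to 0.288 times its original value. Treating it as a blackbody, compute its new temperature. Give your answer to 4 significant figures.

P ∝ T⁴, so T₂/T₁ = (P₂/P₁)^(1/4) = (0.288)^(1/4) = 0.732568.
T₂ = 2.591×10⁴ × 0.732568 = 1.898×10⁴ K.

T₂ ≈ 1.898×10⁴ K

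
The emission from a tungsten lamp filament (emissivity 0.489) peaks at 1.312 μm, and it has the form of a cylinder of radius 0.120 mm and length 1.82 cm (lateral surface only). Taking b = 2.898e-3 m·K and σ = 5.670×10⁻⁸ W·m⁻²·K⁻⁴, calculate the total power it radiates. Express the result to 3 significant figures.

P ≈ 9.06 W

Wien's law: T = b/λ_max = 2.898×10⁻³/1.312×10⁻⁶ = 2208.84 K.
Lateral area A = 2πrL = 2π×1.20×10⁻⁴×0.0182 = 1.37225×10⁻⁵ m².
Then P = εσAT⁴ = 0.489×5.670×10⁻⁸×1.37225×10⁻⁵×(2208.84)⁴ = 9.06 W.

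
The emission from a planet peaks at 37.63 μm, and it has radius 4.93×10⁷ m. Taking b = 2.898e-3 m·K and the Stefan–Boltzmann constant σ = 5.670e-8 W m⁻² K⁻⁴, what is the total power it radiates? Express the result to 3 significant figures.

P ≈ 6.09×10¹⁶ W

Wien's law: T = b/λ_max = 2.898×10⁻³/3.763×10⁻⁵ = 77.0130 K.
Surface area A = 4πR² = 4π(4.93×10⁷ m)² = 3.05424×10¹⁶ m².
Then P = σAT⁴ = 5.670×10⁻⁸×3.05424×10¹⁶×(77.0130)⁴ = 6.09×10¹⁶ W.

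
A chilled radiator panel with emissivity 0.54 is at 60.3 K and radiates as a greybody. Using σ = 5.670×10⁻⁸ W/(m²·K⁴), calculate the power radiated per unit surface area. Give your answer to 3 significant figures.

Stefan–Boltzmann: I = εσT⁴ = 0.54 × 5.670×10⁻⁸ × (60.3)⁴ = 0.405 W/m².

I ≈ 0.405 W/m²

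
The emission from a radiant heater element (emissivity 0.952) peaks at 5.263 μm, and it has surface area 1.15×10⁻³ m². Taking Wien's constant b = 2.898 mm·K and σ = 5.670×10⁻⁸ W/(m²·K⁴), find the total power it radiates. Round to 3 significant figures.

Wien's law: T = b/λ_max = 2.898×10⁻³/5.263×10⁻⁶ = 550.637 K.
Area A = 1.15×10⁻³ m².
Then P = εσAT⁴ = 0.952×5.670×10⁻⁸×1.15×10⁻³×(550.637)⁴ = 5.71 W.

P ≈ 5.71 W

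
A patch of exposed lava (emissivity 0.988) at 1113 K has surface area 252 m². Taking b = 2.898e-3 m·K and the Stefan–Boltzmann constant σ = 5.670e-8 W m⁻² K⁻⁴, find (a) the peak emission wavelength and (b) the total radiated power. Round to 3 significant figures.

λ_max ≈ 2.60×10³ nm; P ≈ 2.17×10⁷ W

(a) λ_max = b/T = 2.898×10⁻³/1113 = 2.604×10⁻⁶ m = 2.60×10³ nm.
Area A = 252 m².
(b) P = εσAT⁴ = 0.988×5.670×10⁻⁸×252×(1113)⁴ = 2.17×10⁷ W.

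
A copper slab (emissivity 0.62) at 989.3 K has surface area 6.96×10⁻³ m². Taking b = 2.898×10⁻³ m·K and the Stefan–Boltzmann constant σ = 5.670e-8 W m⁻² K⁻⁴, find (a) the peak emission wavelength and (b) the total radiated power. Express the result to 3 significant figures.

(a) λ_max = b/T = 2.898×10⁻³/989.3 = 2.929×10⁻⁶ m = 2.93×10³ nm.
Area A = 6.96×10⁻³ m².
(b) P = εσAT⁴ = 0.62×5.670×10⁻⁸×6.96×10⁻³×(989.3)⁴ = 234 W.

λ_max ≈ 2.93×10³ nm; P ≈ 234 W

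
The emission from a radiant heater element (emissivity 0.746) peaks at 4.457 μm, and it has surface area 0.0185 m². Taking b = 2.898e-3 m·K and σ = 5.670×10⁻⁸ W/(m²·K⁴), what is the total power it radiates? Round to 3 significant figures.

Wien's law: T = b/λ_max = 2.898×10⁻³/4.457×10⁻⁶ = 650.213 K.
Area A = 0.0185 m².
Then P = εσAT⁴ = 0.746×5.670×10⁻⁸×0.0185×(650.213)⁴ = 140 W.

P ≈ 140 W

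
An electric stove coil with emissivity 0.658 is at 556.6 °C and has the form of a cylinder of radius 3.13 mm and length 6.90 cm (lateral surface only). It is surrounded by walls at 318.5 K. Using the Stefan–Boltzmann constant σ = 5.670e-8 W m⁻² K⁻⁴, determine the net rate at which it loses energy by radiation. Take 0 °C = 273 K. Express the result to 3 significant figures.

T = 556.6 °C + 273 = 829.6 K.
Lateral area A = 2πrL = 2π×3.13×10⁻³×0.0690 = 1.35698×10⁻³ m².
Net radiated power P_net = εσA(T⁴ − T₀⁴) = 0.658×5.670×10⁻⁸×1.35698×10⁻³×(829.6⁴ − 318.5⁴).
T⁴ − T₀⁴ = 4.73669×10¹¹ − 1.02905×10¹⁰ = 4.63378×10¹¹ K⁴, so P_net = 23.5 W.

Net loss ≈ 23.5 W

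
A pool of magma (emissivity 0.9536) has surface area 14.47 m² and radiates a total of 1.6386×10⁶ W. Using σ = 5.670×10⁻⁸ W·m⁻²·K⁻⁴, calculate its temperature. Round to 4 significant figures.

Area A = 14.47 m².
P = εσAT⁴ ⇒ T = (P/(εσA))^(1/4) = (1.6386×10⁶/(0.9536×5.670×10⁻⁸×14.47))^(1/4) = 1203 K.

T ≈ 1203 K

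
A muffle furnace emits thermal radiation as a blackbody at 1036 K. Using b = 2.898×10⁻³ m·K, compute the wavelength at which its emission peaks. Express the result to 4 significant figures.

Wien's displacement law: λ_max = b/T = (2.898×10⁻³ m·K)/(1036 K) = 2.7973×10⁻⁶ m.
That is 2.797 μm, in the infrared range.

λ_max ≈ 2.797 μm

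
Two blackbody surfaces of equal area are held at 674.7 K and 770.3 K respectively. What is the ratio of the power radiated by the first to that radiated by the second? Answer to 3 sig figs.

P₁/P₂ ≈ 0.589

With equal areas, P₁/P₂ = (T₁/T₂)⁴ = (674.7/770.3)⁴ = 0.589.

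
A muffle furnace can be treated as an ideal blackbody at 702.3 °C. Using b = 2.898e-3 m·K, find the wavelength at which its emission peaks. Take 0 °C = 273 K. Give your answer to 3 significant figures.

λ_max ≈ 2.97 μm

T = 702.3 °C + 273 = 975.3 K.
Wien's displacement law: λ_max = b/T = (2.898×10⁻³ m·K)/(975.3 K) = 2.971×10⁻⁶ m.
That is 2.97 μm, in the infrared range.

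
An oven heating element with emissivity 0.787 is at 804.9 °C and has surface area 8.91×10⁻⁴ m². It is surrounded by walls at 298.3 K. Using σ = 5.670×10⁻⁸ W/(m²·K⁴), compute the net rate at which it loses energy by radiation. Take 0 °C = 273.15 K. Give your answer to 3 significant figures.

Net loss ≈ 53.4 W

T = 804.9 °C + 273.15 = 1078.05 K.
Area A = 8.91×10⁻⁴ m².
Net radiated power P_net = εσA(T⁴ − T₀⁴) = 0.787×5.670×10⁻⁸×8.91×10⁻⁴×(1078.05⁴ − 298.3⁴).
T⁴ − T₀⁴ = 1.35069×10¹² − 7.91795×10⁹ = 1.34277×10¹² K⁴, so P_net = 53.4 W.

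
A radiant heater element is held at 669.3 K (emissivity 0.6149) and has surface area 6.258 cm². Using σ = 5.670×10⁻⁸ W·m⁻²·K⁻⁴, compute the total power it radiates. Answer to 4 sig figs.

P ≈ 4.378 W

Area A = 6.258 cm² = 6.258×10⁻⁴ m².
P = εσAT⁴ = 0.6149 × 5.670×10⁻⁸ × 6.258×10⁻⁴ × (669.3)⁴ = 4.378 W.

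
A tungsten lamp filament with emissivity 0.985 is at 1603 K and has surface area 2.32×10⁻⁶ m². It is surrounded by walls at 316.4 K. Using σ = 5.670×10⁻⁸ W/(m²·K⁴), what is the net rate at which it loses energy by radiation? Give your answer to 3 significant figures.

Net loss ≈ 0.854 W

Area A = 2.32×10⁻⁶ m².
Net radiated power P_net = εσA(T⁴ − T₀⁴) = 0.985×5.670×10⁻⁸×2.32×10⁻⁶×(1603⁴ − 316.4⁴).
T⁴ − T₀⁴ = 6.60289×10¹² − 1.00218×10¹⁰ = 6.59287×10¹² K⁴, so P_net = 0.854 W.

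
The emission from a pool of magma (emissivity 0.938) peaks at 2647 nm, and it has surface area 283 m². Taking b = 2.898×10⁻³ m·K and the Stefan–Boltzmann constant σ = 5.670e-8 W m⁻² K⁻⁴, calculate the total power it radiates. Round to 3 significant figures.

P ≈ 2.16×10⁷ W

Wien's law: T = b/λ_max = 2.898×10⁻³/2.647×10⁻⁶ = 1094.82 K.
Area A = 283 m².
Then P = εσAT⁴ = 0.938×5.670×10⁻⁸×283×(1094.82)⁴ = 2.16×10⁷ W.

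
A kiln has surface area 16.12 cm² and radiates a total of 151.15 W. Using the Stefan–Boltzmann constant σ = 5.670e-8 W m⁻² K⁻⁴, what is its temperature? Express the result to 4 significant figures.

Area A = 16.12 cm² = 1.612×10⁻³ m².
P = σAT⁴ ⇒ T = (P/(σA))^(1/4) = (151.15/(5.670×10⁻⁸×1.612×10⁻³))^(1/4) = 1134 K.

T ≈ 1134 K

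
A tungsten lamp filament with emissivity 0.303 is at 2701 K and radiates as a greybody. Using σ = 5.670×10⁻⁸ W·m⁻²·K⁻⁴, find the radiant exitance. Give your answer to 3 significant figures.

I ≈ 9.14×10⁵ W/m²

Stefan–Boltzmann: I = εσT⁴ = 0.303 × 5.670×10⁻⁸ × (2701)⁴ = 9.14×10⁵ W/m².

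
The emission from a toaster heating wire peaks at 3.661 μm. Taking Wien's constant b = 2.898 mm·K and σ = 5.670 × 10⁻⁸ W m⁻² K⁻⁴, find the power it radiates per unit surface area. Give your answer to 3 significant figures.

I ≈ 2.23×10⁴ W/m²

Wien's law: T = b/λ_max = 2.898×10⁻³/3.661×10⁻⁶ = 791.587 K.
Then I = σT⁴ = 5.670×10⁻⁸×(791.587)⁴ = 2.23×10⁴ W/m².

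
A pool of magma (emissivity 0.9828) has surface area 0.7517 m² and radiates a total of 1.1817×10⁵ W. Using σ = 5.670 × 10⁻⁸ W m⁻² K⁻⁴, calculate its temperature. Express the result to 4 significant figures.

T ≈ 1296 K

Area A = 0.7517 m².
P = εσAT⁴ ⇒ T = (P/(εσA))^(1/4) = (1.1817×10⁵/(0.9828×5.670×10⁻⁸×0.7517))^(1/4) = 1296 K.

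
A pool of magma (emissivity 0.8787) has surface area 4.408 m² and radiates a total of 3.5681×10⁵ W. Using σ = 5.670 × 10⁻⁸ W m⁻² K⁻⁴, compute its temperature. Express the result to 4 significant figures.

T ≈ 1129 K

Area A = 4.408 m².
P = εσAT⁴ ⇒ T = (P/(εσA))^(1/4) = (3.5681×10⁵/(0.8787×5.670×10⁻⁸×4.408))^(1/4) = 1129 K.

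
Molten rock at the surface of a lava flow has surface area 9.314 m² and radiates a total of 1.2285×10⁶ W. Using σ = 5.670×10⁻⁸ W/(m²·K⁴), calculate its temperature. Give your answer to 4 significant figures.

Area A = 9.314 m².
P = σAT⁴ ⇒ T = (P/(σA))^(1/4) = (1.2285×10⁶/(5.670×10⁻⁸×9.314))^(1/4) = 1235 K.

T ≈ 1235 K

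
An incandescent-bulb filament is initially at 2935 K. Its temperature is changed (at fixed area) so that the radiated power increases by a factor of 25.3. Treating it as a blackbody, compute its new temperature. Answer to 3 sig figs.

P ∝ T⁴, so T₂/T₁ = (P₂/P₁)^(1/4) = (25.3)^(1/4) = 2.24275.
T₂ = 2935 × 2.24275 = 6.58×10³ K.

T₂ ≈ 6.58×10³ K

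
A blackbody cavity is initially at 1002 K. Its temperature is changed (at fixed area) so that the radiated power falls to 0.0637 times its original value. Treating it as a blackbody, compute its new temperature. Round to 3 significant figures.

P ∝ T⁴, so T₂/T₁ = (P₂/P₁)^(1/4) = (0.0637)^(1/4) = 0.502383.
T₂ = 1002 × 0.502383 = 503 K.

T₂ ≈ 503 K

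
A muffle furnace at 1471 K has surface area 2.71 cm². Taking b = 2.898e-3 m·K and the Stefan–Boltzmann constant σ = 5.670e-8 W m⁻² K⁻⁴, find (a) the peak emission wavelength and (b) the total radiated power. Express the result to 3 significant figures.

(a) λ_max = b/T = 2.898×10⁻³/1471 = 1.970×10⁻⁶ m = 1.97 μm.
Area A = 2.71 cm² = 2.71×10⁻⁴ m².
(b) P = σAT⁴ = 5.670×10⁻⁸×2.71×10⁻⁴×(1471)⁴ = 71.9 W.

λ_max ≈ 1.97 μm; P ≈ 71.9 W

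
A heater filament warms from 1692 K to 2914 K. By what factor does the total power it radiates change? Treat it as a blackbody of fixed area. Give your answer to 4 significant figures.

P₂/P₁ ≈ 8.797

P ∝ T⁴, so P₂/P₁ = (T₂/T₁)⁴ = (2914/1692)⁴ = (1.72222)⁴ = 8.797.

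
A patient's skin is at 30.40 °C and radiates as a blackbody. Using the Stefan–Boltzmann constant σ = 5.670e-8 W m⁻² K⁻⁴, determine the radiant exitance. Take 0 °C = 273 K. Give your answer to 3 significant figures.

T = 30.40 °C + 273 = 303.40 K.
Stefan–Boltzmann: I = σT⁴ = 5.670×10⁻⁸ × (303.40)⁴ = 480 W/m².

I ≈ 480 W/m²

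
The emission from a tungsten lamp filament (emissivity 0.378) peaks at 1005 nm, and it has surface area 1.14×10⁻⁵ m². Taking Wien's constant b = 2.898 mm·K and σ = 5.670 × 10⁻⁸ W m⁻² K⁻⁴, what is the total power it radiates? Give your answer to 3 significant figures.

Wien's law: T = b/λ_max = 2.898×10⁻³/1.005×10⁻⁶ = 2883.58 K.
Area A = 1.14×10⁻⁵ m².
Then P = εσAT⁴ = 0.378×5.670×10⁻⁸×1.14×10⁻⁵×(2883.58)⁴ = 16.9 W.

P ≈ 16.9 W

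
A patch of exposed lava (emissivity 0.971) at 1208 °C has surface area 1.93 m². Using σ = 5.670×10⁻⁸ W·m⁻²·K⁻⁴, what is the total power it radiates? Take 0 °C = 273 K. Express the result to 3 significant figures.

P ≈ 5.11×10⁵ W

T = 1208 °C + 273 = 1481 K.
Area A = 1.93 m².
P = εσAT⁴ = 0.971 × 5.670×10⁻⁸ × 1.93 × (1481)⁴ = 5.11×10⁵ W.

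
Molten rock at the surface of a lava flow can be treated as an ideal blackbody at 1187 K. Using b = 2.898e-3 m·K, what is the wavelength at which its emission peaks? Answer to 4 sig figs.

λ_max ≈ 2.441 μm

Wien's displacement law: λ_max = b/T = (2.898×10⁻³ m·K)/(1187 K) = 2.4414×10⁻⁶ m.
That is 2.441 μm, in the infrared range.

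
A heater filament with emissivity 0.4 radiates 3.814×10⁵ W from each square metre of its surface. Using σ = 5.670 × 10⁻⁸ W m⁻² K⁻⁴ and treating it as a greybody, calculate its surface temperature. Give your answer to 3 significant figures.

T ≈ 2.03×10³ K

I = εσT⁴, so T = (I/εσ)^(1/4) = (3.814×10⁵/(0.4×5.670×10⁻⁸))^(1/4) = 2.03×10³ K.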